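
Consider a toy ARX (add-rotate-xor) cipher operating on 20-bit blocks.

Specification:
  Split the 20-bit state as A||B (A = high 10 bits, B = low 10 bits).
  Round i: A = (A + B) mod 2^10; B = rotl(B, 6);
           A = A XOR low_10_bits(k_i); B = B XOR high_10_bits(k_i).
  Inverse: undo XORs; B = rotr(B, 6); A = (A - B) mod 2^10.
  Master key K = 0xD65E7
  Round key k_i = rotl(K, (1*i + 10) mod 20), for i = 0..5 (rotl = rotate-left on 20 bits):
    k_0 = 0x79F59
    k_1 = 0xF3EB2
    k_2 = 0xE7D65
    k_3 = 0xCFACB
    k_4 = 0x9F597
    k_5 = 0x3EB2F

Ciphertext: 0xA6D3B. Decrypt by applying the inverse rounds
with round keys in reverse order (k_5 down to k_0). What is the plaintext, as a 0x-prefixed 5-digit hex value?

s_0 = ciphertext = 0xA6D3B
s_1 = InvRound(s_0, k_5) = 0x67417
s_2 = InvRound(s_1, k_4) = 0x586A9
s_3 = InvRound(s_2, k_3) = 0x8D176
s_4 = InvRound(s_3, k_2) = 0x2DA9B
s_5 = InvRound(s_4, k_1) = 0x2FD45
s_6 = InvRound(s_5, k_0) = 0x71222

0x71222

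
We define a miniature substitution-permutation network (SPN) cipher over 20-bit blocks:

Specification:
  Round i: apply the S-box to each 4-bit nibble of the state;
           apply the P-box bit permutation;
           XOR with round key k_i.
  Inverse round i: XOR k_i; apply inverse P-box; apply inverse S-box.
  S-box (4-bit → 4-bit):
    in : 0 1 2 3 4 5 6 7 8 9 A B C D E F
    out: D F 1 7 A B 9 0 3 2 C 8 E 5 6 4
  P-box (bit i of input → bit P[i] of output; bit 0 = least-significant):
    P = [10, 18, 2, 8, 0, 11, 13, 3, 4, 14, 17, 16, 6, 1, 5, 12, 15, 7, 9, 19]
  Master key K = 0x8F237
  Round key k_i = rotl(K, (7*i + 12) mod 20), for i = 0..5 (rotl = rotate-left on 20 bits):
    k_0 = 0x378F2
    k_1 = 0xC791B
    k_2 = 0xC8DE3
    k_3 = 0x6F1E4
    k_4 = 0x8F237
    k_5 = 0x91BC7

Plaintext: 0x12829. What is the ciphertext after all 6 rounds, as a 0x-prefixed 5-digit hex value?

s_0 = plaintext = 0x12829
s_1 = Round(s_0, k_0) = 0xFBA23
s_2 = Round(s_1, k_1) = 0xB6F1E
s_3 = Round(s_2, k_2) = 0x2B5AE
s_4 = Round(s_3, k_3) = 0x301F8
s_5 = Round(s_4, k_4) = 0xF04C7
s_6 = Round(s_5, k_5) = 0x861AF

0x861AF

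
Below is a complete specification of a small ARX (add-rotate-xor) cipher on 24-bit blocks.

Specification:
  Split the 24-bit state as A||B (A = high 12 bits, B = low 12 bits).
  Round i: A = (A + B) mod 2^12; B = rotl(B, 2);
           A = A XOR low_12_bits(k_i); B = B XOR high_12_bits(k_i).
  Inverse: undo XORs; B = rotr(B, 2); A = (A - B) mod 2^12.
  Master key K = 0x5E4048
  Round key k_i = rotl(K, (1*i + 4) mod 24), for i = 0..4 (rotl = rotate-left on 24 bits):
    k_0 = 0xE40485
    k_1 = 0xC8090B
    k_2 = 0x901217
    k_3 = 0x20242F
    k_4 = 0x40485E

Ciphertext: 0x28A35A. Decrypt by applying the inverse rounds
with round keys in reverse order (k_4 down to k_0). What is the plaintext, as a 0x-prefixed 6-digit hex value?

0xFFBE67

s_0 = ciphertext = 0x28A35A
s_1 = InvRound(s_0, k_4) = 0x0FD9D7
s_2 = InvRound(s_1, k_3) = 0xDDD6F5
s_3 = InvRound(s_2, k_2) = 0xBCD3FD
s_4 = InvRound(s_3, k_1) = 0xAE77DF
s_5 = InvRound(s_4, k_0) = 0xFFBE67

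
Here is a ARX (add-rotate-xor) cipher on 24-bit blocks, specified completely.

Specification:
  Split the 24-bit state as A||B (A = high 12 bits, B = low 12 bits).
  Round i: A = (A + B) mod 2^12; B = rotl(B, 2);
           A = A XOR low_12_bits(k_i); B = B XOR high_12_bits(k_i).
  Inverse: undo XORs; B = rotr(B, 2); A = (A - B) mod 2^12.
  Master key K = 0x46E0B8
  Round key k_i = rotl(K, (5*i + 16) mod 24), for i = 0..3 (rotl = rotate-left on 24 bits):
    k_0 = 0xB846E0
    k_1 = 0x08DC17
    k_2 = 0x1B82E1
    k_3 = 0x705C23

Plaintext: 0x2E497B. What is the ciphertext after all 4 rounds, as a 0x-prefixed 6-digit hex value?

0xD8438C

s_0 = plaintext = 0x2E497B
s_1 = Round(s_0, k_0) = 0xABFE6A
s_2 = Round(s_1, k_1) = 0x53E926
s_3 = Round(s_2, k_2) = 0xC85522
s_4 = Round(s_3, k_3) = 0xD8438C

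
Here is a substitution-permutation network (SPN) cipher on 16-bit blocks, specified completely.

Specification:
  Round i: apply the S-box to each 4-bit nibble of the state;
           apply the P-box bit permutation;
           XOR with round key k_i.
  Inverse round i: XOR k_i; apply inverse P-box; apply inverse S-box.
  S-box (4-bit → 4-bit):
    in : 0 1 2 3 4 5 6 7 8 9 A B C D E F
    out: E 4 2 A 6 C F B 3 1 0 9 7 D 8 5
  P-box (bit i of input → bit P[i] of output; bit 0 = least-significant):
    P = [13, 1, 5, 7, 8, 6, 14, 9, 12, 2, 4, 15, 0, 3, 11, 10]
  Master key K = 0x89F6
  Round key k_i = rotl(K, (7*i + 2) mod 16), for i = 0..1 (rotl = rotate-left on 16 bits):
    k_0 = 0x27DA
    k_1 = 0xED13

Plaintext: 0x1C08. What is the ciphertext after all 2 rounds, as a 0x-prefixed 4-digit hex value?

s_0 = plaintext = 0x1C08
s_1 = Round(s_0, k_0) = 0x5D8C
s_2 = Round(s_1, k_1) = 0x5061

0x5061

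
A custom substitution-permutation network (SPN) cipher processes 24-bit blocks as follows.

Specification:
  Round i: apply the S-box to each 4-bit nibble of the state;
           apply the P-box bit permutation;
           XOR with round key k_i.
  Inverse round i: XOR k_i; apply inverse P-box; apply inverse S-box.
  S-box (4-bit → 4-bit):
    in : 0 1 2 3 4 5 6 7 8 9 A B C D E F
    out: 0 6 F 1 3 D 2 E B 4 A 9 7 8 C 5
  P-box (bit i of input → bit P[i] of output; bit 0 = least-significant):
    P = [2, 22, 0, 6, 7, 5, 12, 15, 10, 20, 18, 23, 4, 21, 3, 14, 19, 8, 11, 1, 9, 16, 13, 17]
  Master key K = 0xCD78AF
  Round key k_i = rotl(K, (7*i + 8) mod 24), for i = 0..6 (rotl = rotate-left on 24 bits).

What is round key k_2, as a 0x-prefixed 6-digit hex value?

0xF35E2B

K = 0xCD78AF
k_0 = rotl(K, (7*0+8) mod 24) = rotl(K, 8) = 0x78AFCD
k_1 = rotl(K, (7*1+8) mod 24) = rotl(K, 15) = 0x57E6BC
k_2 = rotl(K, (7*2+8) mod 24) = rotl(K, 22) = 0xF35E2B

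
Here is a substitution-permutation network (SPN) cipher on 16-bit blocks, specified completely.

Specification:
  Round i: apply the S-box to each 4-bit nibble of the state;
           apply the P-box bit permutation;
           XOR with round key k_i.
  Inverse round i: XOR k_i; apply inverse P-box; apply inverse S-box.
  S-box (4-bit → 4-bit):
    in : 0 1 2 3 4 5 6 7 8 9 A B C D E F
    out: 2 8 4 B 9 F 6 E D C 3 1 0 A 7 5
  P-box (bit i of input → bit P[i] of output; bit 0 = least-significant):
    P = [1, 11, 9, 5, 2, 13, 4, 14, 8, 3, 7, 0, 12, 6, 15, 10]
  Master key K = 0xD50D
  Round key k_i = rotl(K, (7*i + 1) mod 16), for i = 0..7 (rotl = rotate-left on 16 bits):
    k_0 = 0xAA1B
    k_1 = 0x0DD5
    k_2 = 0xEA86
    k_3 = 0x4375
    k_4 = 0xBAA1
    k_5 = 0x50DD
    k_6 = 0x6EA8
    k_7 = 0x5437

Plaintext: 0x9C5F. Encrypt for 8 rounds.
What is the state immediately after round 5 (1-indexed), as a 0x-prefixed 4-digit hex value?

0xF665

s_0 = plaintext = 0x9C5F
s_1 = Round(s_0, k_0) = 0x4C0D
s_2 = Round(s_1, k_1) = 0x31F5
s_3 = Round(s_2, k_2) = 0xF4F1
s_4 = Round(s_3, k_3) = 0xD240
s_5 = Round(s_4, k_4) = 0xF665
s_6 = Round(s_5, k_5) = 0xEA67
s_7 = Round(s_6, k_6) = 0xD5D0
s_8 = Round(s_7, k_7) = 0x39FE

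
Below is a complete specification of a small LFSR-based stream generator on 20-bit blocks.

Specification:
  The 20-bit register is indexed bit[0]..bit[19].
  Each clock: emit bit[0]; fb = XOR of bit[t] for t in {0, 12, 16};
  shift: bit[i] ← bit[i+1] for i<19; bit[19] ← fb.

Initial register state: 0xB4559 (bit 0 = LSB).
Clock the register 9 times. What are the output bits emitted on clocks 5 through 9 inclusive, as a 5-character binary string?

10101

reg_0 = 0xB4559
clock 1: out=1, reg = 0x5A2AC
clock 2: out=0, reg = 0xAD156
clock 3: out=0, reg = 0xD68AB
clock 4: out=1, reg = 0x6B455
clock 5: out=1, reg = 0x35A2A
clock 6: out=0, reg = 0x1AD15
clock 7: out=1, reg = 0x0D68A
clock 8: out=0, reg = 0x86B45
clock 9: out=1, reg = 0xC35A2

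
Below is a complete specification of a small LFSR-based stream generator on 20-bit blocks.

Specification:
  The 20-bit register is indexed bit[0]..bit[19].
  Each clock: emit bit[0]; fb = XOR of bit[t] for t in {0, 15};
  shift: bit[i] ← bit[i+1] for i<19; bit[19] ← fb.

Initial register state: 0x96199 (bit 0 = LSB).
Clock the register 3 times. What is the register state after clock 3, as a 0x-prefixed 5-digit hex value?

reg_0 = 0x96199
clock 1: out=1, reg = 0xCB0CC
clock 2: out=0, reg = 0xE5866
clock 3: out=0, reg = 0x72C33

0x72C33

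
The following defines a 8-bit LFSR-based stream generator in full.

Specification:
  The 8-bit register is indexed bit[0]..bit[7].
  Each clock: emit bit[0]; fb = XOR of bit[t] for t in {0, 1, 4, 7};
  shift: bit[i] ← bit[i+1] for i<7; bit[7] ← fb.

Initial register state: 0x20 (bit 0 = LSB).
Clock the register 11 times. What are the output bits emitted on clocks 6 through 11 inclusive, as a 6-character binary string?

100011

reg_0 = 0x20
clock 1: out=0, reg = 0x10
clock 2: out=0, reg = 0x88
clock 3: out=0, reg = 0xC4
clock 4: out=0, reg = 0xE2
clock 5: out=0, reg = 0x71
clock 6: out=1, reg = 0x38
clock 7: out=0, reg = 0x9C
clock 8: out=0, reg = 0x4E
clock 9: out=0, reg = 0xA7
clock 10: out=1, reg = 0xD3
clock 11: out=1, reg = 0x69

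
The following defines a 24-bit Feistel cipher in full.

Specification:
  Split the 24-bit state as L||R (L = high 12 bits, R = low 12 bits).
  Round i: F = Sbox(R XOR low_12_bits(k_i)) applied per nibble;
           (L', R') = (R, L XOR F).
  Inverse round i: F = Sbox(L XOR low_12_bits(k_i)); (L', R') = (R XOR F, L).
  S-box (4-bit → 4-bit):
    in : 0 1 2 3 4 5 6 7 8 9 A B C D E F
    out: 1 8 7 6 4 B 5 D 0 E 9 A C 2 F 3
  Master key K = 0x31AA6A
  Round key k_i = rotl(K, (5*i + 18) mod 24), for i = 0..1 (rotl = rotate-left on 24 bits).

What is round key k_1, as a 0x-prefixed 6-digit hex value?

K = 0x31AA6A
k_0 = rotl(K, (5*0+18) mod 24) = rotl(K, 18) = 0xA8C6A9
k_1 = rotl(K, (5*1+18) mod 24) = rotl(K, 23) = 0x18D535

0x18D535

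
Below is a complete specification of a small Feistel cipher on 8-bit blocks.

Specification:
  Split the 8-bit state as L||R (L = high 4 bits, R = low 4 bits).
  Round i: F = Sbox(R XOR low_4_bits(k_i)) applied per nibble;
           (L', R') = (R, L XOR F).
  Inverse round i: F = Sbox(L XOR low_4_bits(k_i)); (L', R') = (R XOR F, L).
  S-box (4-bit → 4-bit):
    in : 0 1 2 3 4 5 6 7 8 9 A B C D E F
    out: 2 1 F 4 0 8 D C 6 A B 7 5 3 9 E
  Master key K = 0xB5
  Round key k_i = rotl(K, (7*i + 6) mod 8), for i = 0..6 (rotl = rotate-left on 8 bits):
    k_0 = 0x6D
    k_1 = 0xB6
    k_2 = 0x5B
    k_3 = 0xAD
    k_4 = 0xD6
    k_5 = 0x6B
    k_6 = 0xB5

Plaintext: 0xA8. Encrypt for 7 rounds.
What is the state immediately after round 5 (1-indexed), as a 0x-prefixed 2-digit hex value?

s_0 = plaintext = 0xA8
s_1 = Round(s_0, k_0) = 0x82
s_2 = Round(s_1, k_1) = 0x28
s_3 = Round(s_2, k_2) = 0x86
s_4 = Round(s_3, k_3) = 0x6F
s_5 = Round(s_4, k_4) = 0xFC
s_6 = Round(s_5, k_5) = 0xC3
s_7 = Round(s_6, k_6) = 0x31

0xFC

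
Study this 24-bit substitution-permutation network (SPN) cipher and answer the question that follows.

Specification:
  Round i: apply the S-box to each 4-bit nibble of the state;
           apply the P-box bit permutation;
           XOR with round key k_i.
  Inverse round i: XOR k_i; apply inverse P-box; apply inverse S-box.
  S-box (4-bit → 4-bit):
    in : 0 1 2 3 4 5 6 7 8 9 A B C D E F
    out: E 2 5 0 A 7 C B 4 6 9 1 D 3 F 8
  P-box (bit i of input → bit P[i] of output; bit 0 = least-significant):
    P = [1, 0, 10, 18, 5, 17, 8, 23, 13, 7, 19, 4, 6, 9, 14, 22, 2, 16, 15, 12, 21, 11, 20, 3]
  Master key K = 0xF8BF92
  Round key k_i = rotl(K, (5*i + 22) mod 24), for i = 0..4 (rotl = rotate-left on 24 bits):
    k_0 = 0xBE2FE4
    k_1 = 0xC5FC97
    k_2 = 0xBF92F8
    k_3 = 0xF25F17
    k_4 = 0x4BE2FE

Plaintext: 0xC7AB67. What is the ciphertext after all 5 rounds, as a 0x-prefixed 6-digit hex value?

s_0 = plaintext = 0xC7AB67
s_1 = Round(s_0, k_0) = 0x4B1EAB
s_2 = Round(s_1, k_1) = 0x4DD629
s_3 = Round(s_2, k_2) = 0xB69D85
s_4 = Round(s_3, k_3) = 0xD2A894
s_5 = Round(s_4, k_4) = 0x256BBB

0x256BBB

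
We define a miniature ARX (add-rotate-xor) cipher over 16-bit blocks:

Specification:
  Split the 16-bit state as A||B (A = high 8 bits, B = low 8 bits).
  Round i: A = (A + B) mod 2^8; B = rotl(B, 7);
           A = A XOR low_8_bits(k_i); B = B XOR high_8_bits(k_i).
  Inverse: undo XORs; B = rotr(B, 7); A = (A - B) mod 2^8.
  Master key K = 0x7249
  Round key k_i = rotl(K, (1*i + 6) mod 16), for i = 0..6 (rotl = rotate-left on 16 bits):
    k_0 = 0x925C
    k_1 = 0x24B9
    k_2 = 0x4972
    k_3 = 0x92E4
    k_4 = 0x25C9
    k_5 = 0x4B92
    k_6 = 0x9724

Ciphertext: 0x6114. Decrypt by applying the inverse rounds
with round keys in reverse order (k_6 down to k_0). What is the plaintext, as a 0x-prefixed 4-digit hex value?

s_0 = ciphertext = 0x6114
s_1 = InvRound(s_0, k_6) = 0x3E07
s_2 = InvRound(s_1, k_5) = 0x1498
s_3 = InvRound(s_2, k_4) = 0x627B
s_4 = InvRound(s_3, k_3) = 0xB3D3
s_5 = InvRound(s_4, k_2) = 0x8C35
s_6 = InvRound(s_5, k_1) = 0x1322
s_7 = InvRound(s_6, k_0) = 0xEE61

0xEE61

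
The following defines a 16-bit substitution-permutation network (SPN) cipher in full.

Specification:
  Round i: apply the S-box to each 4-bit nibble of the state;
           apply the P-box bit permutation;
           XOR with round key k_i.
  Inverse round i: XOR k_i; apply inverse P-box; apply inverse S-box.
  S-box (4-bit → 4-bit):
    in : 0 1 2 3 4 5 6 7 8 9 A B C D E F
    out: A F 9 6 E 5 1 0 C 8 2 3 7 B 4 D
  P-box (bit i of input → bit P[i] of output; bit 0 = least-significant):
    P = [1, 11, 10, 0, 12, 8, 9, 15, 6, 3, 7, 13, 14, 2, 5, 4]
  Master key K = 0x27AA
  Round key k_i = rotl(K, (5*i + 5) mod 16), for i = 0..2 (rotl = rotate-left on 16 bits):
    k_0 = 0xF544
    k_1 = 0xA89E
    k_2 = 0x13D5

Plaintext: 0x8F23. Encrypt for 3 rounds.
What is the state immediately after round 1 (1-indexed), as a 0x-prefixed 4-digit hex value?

s_0 = plaintext = 0x8F23
s_1 = Round(s_0, k_0) = 0x49B4
s_2 = Round(s_1, k_1) = 0x95AB
s_3 = Round(s_2, k_2) = 0x1A07

0x49B4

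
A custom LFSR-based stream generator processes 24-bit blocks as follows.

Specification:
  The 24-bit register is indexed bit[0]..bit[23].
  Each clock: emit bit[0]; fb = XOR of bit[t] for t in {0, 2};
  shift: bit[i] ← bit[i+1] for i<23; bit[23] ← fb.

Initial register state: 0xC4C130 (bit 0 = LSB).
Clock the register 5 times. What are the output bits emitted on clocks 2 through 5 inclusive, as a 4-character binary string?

0001

reg_0 = 0xC4C130
clock 1: out=0, reg = 0x626098
clock 2: out=0, reg = 0x31304C
clock 3: out=0, reg = 0x989826
clock 4: out=0, reg = 0xCC4C13
clock 5: out=1, reg = 0xE62609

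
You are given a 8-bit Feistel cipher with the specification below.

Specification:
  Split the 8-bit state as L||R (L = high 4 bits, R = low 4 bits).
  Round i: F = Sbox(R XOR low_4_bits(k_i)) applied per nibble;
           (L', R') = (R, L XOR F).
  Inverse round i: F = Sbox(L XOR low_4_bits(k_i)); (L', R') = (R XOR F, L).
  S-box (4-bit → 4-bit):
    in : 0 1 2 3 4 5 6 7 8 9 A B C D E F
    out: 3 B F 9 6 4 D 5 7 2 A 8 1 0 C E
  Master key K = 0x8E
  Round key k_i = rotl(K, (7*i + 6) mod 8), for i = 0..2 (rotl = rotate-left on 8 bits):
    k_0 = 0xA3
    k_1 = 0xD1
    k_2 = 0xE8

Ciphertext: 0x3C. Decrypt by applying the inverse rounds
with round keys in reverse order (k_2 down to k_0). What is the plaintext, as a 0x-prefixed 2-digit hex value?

0x27

s_0 = ciphertext = 0x3C
s_1 = InvRound(s_0, k_2) = 0x43
s_2 = InvRound(s_1, k_1) = 0x74
s_3 = InvRound(s_2, k_0) = 0x27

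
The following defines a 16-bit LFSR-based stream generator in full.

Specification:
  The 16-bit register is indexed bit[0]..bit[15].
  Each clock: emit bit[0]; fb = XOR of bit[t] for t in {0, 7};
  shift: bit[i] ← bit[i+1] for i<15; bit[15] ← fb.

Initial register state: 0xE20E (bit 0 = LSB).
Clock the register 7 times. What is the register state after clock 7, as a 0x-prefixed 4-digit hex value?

0x95C4

reg_0 = 0xE20E
clock 1: out=0, reg = 0x7107
clock 2: out=1, reg = 0xB883
clock 3: out=1, reg = 0x5C41
clock 4: out=1, reg = 0xAE20
clock 5: out=0, reg = 0x5710
clock 6: out=0, reg = 0x2B88
clock 7: out=0, reg = 0x95C4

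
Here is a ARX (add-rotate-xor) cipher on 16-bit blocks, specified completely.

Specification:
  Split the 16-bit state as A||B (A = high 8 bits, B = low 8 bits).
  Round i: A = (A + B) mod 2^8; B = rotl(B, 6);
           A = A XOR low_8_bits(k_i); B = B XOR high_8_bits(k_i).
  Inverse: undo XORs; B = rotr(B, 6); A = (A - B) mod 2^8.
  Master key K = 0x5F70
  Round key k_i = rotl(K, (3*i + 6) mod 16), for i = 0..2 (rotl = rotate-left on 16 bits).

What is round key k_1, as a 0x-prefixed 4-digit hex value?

K = 0x5F70
k_0 = rotl(K, (3*0+6) mod 16) = rotl(K, 6) = 0xDC17
k_1 = rotl(K, (3*1+6) mod 16) = rotl(K, 9) = 0xE0BE

0xE0BE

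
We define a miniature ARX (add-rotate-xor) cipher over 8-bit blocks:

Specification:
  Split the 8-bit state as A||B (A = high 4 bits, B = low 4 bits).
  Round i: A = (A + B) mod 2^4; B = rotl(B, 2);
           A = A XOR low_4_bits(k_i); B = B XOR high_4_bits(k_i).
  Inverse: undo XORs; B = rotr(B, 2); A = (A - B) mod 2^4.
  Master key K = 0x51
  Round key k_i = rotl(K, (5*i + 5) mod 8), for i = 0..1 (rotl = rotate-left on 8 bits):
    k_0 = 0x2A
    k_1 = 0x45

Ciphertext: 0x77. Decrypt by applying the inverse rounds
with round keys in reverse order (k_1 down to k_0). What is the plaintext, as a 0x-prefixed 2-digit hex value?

0x1B

s_0 = ciphertext = 0x77
s_1 = InvRound(s_0, k_1) = 0x6C
s_2 = InvRound(s_1, k_0) = 0x1B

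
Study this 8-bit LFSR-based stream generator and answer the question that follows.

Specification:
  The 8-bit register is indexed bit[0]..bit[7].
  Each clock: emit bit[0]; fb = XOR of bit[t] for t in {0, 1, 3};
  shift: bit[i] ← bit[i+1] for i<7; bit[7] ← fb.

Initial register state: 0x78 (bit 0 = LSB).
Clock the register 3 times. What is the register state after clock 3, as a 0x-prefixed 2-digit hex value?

reg_0 = 0x78
clock 1: out=0, reg = 0xBC
clock 2: out=0, reg = 0xDE
clock 3: out=0, reg = 0x6F

0x6F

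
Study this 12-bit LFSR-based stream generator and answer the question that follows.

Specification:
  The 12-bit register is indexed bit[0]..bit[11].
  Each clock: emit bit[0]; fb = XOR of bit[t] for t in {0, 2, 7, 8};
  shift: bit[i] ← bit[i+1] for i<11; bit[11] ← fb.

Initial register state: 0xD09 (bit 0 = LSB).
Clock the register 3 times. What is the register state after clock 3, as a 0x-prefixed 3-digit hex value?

reg_0 = 0xD09
clock 1: out=1, reg = 0x684
clock 2: out=0, reg = 0x342
clock 3: out=0, reg = 0x9A1

0x9A1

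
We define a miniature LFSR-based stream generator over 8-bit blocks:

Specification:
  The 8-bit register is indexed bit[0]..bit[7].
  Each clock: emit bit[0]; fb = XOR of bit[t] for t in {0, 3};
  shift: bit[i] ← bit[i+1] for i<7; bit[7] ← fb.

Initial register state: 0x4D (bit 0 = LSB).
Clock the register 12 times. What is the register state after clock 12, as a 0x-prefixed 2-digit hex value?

reg_0 = 0x4D
clock 1: out=1, reg = 0x26
clock 2: out=0, reg = 0x13
clock 3: out=1, reg = 0x89
clock 4: out=1, reg = 0x44
clock 5: out=0, reg = 0x22
clock 6: out=0, reg = 0x11
clock 7: out=1, reg = 0x88
clock 8: out=0, reg = 0xC4
clock 9: out=0, reg = 0x62
clock 10: out=0, reg = 0x31
clock 11: out=1, reg = 0x98
clock 12: out=0, reg = 0xCC

0xCC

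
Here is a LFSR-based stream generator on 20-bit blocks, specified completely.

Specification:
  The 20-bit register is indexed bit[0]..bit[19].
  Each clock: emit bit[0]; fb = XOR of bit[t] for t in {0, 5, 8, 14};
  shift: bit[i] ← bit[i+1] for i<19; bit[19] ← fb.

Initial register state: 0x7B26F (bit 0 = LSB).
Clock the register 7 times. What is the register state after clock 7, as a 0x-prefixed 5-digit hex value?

0xA0F64

reg_0 = 0x7B26F
clock 1: out=1, reg = 0x3D937
clock 2: out=1, reg = 0x1EC9B
clock 3: out=1, reg = 0x0F64D
clock 4: out=1, reg = 0x07B26
clock 5: out=0, reg = 0x83D93
clock 6: out=1, reg = 0x41EC9
clock 7: out=1, reg = 0xA0F64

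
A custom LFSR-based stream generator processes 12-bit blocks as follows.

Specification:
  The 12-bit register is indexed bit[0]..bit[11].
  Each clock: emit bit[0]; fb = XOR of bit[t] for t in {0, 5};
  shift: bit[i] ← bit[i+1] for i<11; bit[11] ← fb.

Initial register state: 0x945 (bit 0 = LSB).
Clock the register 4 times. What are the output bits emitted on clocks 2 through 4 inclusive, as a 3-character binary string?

010

reg_0 = 0x945
clock 1: out=1, reg = 0xCA2
clock 2: out=0, reg = 0xE51
clock 3: out=1, reg = 0xF28
clock 4: out=0, reg = 0xF94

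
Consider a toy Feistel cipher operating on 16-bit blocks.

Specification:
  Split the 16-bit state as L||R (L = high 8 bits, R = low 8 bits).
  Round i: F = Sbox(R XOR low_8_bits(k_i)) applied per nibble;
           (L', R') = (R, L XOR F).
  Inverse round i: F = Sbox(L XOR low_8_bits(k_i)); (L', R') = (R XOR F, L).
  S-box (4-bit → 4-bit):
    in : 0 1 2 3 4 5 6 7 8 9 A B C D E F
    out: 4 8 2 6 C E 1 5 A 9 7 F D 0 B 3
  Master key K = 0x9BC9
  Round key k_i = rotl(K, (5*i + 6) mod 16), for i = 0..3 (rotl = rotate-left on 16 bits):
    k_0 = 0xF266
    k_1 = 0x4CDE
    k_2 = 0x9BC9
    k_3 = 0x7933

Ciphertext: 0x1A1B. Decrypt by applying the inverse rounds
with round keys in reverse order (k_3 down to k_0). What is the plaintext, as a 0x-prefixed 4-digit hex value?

0x3A0D

s_0 = ciphertext = 0x1A1B
s_1 = InvRound(s_0, k_3) = 0x321A
s_2 = InvRound(s_1, k_2) = 0x2532
s_3 = InvRound(s_2, k_1) = 0x0D25
s_4 = InvRound(s_3, k_0) = 0x3A0D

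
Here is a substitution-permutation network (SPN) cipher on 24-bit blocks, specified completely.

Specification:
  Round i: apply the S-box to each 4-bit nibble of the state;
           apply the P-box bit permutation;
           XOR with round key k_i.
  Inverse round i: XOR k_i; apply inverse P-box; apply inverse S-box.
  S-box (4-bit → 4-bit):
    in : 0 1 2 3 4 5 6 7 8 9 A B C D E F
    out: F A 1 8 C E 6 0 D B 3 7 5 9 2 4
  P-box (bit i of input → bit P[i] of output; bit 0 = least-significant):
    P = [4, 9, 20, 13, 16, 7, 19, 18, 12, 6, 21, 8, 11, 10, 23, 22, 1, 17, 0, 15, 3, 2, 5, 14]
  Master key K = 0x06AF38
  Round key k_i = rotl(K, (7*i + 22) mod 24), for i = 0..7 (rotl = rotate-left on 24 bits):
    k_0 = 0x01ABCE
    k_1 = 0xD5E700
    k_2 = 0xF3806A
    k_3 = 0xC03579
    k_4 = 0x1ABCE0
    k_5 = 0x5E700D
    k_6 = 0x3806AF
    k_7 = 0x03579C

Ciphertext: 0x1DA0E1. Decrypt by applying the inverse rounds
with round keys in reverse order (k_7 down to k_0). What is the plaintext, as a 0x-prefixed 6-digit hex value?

0xB9B1A5

s_0 = ciphertext = 0x1DA0E1
s_1 = InvRound(s_0, k_7) = 0x05E940
s_2 = InvRound(s_1, k_6) = 0x08A505
s_3 = InvRound(s_2, k_5) = 0xD11D3F
s_4 = InvRound(s_3, k_4) = 0xA041BD
s_5 = InvRound(s_4, k_3) = 0x171BE3
s_6 = InvRound(s_5, k_2) = 0x24881E
s_7 = InvRound(s_6, k_1) = 0x920420
s_8 = InvRound(s_7, k_0) = 0xB9B1A5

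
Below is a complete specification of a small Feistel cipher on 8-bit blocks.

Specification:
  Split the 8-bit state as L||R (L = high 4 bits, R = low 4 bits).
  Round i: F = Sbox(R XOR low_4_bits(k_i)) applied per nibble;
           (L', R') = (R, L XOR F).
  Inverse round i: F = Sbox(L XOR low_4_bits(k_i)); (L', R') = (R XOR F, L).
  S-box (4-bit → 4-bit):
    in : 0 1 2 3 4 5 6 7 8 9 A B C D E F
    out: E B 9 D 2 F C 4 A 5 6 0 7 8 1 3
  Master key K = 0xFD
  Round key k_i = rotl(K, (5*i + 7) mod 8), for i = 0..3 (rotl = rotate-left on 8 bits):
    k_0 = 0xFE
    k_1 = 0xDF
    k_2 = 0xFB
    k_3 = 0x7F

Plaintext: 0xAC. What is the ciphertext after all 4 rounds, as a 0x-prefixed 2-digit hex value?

0xD2

s_0 = plaintext = 0xAC
s_1 = Round(s_0, k_0) = 0xC3
s_2 = Round(s_1, k_1) = 0x3B
s_3 = Round(s_2, k_2) = 0xBD
s_4 = Round(s_3, k_3) = 0xD2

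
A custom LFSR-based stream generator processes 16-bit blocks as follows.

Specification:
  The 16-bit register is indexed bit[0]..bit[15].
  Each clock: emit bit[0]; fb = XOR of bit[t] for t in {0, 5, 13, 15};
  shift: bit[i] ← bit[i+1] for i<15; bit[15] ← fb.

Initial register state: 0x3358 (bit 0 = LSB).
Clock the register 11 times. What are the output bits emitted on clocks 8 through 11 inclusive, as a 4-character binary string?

0110

reg_0 = 0x3358
clock 1: out=0, reg = 0x99AC
clock 2: out=0, reg = 0x4CD6
clock 3: out=0, reg = 0x266B
clock 4: out=1, reg = 0x9335
clock 5: out=1, reg = 0xC99A
clock 6: out=0, reg = 0xE4CD
clock 7: out=1, reg = 0xF266
clock 8: out=0, reg = 0xF933
clock 9: out=1, reg = 0x7C99
clock 10: out=1, reg = 0x3E4C
clock 11: out=0, reg = 0x9F26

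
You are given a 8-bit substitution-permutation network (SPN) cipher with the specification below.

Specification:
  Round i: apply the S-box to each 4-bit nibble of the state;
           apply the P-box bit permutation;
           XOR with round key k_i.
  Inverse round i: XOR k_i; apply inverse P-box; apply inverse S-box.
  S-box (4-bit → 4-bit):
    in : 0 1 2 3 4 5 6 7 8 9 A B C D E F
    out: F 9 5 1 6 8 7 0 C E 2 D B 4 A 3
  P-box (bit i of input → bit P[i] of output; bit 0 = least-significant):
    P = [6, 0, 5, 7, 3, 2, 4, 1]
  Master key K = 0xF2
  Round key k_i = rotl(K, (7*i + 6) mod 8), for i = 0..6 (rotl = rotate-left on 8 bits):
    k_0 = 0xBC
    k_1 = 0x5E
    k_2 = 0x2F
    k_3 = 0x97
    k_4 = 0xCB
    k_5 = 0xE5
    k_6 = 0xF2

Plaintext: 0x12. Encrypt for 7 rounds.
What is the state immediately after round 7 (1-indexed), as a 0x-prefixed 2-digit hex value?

s_0 = plaintext = 0x12
s_1 = Round(s_0, k_0) = 0xD6
s_2 = Round(s_1, k_1) = 0x2F
s_3 = Round(s_2, k_2) = 0x76
s_4 = Round(s_3, k_3) = 0xF6
s_5 = Round(s_4, k_4) = 0xA6
s_6 = Round(s_5, k_5) = 0x80
s_7 = Round(s_6, k_6) = 0x01

0x01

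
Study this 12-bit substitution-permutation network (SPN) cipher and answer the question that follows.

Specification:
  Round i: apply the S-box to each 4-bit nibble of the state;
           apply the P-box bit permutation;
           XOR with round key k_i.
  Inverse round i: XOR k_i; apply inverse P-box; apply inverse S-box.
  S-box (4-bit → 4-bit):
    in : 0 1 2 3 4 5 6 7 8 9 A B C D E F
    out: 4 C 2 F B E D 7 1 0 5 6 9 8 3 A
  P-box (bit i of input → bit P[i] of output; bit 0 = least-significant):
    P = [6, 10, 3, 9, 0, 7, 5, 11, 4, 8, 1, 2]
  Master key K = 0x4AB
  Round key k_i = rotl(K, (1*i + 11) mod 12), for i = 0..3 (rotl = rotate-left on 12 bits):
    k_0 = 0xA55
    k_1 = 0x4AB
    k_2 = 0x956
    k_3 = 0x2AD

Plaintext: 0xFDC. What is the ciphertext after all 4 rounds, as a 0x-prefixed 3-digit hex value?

0xD3C

s_0 = plaintext = 0xFDC
s_1 = Round(s_0, k_0) = 0x111
s_2 = Round(s_1, k_1) = 0xE85
s_3 = Round(s_2, k_2) = 0xE4F
s_4 = Round(s_3, k_3) = 0xD3C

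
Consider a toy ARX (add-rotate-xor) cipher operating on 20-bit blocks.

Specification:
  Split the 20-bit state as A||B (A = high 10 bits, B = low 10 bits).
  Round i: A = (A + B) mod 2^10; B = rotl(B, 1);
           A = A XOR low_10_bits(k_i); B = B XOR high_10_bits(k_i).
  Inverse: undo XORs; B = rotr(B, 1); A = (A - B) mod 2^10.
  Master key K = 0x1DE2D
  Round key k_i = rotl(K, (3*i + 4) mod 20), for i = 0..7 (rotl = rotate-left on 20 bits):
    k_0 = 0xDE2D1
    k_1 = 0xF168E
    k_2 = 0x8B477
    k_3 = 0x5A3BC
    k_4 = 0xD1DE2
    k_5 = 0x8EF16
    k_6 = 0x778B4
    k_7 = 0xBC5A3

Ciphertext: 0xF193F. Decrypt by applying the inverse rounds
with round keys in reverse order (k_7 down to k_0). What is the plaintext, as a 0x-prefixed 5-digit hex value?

0xB2E14

s_0 = ciphertext = 0xF193F
s_1 = InvRound(s_0, k_7) = 0x1F9E7
s_2 = InvRound(s_1, k_6) = 0xABA1C
s_3 = InvRound(s_2, k_5) = 0xE9613
s_4 = InvRound(s_3, k_4) = 0x674AA
s_5 = InvRound(s_4, k_3) = 0x500E1
s_6 = InvRound(s_5, k_2) = 0xF4566
s_7 = InvRound(s_6, k_1) = 0x83B51
s_8 = InvRound(s_7, k_0) = 0xB2E14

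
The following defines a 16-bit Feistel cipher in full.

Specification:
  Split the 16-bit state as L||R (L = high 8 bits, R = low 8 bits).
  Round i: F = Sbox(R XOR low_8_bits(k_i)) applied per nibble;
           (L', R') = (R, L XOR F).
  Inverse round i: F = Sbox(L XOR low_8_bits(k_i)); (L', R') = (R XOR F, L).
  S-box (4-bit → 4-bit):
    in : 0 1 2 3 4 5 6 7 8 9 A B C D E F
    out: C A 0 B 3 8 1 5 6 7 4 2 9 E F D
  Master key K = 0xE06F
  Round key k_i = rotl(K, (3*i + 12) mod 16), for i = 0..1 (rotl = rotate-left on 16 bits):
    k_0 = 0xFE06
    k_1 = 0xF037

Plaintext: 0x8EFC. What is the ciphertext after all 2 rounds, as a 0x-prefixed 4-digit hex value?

s_0 = plaintext = 0x8EFC
s_1 = Round(s_0, k_0) = 0xFC5A
s_2 = Round(s_1, k_1) = 0x5AE2

0x5AE2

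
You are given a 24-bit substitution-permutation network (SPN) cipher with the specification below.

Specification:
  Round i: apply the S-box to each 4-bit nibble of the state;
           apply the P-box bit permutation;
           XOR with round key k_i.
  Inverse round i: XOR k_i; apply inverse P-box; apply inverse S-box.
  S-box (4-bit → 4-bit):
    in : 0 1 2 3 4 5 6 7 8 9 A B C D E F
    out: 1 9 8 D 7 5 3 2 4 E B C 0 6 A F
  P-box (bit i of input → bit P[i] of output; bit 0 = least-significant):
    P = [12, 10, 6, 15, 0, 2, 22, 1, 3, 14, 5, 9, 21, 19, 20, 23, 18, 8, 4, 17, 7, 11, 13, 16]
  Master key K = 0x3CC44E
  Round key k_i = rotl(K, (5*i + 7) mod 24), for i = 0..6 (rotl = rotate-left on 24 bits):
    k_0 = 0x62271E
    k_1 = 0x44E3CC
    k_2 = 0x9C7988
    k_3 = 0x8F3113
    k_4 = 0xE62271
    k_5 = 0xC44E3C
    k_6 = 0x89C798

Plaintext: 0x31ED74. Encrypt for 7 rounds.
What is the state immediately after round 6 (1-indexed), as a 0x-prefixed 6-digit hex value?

s_0 = plaintext = 0x31ED74
s_1 = Round(s_0, k_0) = 0xED53FA
s_2 = Round(s_1, k_1) = 0x357CF3
s_3 = Round(s_2, k_2) = 0xD1C95F
s_4 = Round(s_3, k_3) = 0xC9CF72
s_5 = Round(s_4, k_4) = 0xE4E14D
s_6 = Round(s_5, k_5) = 0x094161
s_7 = Round(s_6, k_6) = 0xB35405

0x094161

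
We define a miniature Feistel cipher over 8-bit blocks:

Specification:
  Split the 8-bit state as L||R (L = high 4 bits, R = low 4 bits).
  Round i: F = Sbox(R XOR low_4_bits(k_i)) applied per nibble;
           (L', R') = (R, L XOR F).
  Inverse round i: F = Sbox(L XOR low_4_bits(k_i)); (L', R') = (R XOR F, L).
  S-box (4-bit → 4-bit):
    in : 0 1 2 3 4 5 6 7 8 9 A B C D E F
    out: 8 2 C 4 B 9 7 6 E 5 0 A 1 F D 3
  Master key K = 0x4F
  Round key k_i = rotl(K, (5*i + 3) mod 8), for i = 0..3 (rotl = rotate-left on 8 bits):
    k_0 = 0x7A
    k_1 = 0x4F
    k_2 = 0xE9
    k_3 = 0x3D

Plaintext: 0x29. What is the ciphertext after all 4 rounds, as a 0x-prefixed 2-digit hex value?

0xF0

s_0 = plaintext = 0x29
s_1 = Round(s_0, k_0) = 0x96
s_2 = Round(s_1, k_1) = 0x6C
s_3 = Round(s_2, k_2) = 0xCF
s_4 = Round(s_3, k_3) = 0xF0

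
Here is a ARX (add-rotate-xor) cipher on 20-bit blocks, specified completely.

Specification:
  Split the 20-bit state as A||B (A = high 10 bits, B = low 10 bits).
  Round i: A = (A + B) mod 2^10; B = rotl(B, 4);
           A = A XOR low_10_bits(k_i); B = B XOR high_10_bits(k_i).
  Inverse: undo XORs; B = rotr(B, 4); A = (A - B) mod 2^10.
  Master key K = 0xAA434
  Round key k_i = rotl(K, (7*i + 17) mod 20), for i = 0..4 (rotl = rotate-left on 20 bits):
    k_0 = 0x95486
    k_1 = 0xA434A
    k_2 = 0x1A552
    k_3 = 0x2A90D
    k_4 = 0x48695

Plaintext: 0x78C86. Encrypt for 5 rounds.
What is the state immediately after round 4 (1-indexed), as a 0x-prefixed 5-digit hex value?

s_0 = plaintext = 0x78C86
s_1 = Round(s_0, k_0) = 0xBBE37
s_2 = Round(s_1, k_1) = 0x9B1E8
s_3 = Round(s_2, k_2) = 0x41AEE
s_4 = Round(s_3, k_3) = 0xBE641
s_5 = Round(s_4, k_4) = 0xEBD38

0xBE641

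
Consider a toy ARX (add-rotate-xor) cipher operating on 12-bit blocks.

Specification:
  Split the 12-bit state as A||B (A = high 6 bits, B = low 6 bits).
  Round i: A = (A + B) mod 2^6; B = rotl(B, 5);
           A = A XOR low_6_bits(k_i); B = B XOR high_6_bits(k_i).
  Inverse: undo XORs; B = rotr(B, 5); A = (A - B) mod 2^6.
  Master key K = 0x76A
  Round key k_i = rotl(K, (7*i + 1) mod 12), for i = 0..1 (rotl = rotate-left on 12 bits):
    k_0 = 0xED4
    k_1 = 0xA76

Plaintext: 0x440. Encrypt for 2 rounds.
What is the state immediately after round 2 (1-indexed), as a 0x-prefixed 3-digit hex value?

0xD94

s_0 = plaintext = 0x440
s_1 = Round(s_0, k_0) = 0x17B
s_2 = Round(s_1, k_1) = 0xD94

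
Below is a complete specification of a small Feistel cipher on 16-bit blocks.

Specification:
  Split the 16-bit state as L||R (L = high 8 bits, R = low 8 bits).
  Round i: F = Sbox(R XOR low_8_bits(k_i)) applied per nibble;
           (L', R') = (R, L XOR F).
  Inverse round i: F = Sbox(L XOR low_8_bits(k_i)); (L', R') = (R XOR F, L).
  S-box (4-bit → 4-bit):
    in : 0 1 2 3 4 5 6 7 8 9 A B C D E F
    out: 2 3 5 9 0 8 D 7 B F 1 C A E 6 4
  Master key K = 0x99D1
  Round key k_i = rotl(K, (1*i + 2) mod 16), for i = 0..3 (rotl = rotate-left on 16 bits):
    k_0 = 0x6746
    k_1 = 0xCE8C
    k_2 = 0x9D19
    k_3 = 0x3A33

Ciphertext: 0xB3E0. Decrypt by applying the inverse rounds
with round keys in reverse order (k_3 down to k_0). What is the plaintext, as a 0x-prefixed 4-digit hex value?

0x01CB

s_0 = ciphertext = 0xB3E0
s_1 = InvRound(s_0, k_3) = 0x52B3
s_2 = InvRound(s_1, k_2) = 0xBF52
s_3 = InvRound(s_2, k_1) = 0xCBBF
s_4 = InvRound(s_3, k_0) = 0x01CB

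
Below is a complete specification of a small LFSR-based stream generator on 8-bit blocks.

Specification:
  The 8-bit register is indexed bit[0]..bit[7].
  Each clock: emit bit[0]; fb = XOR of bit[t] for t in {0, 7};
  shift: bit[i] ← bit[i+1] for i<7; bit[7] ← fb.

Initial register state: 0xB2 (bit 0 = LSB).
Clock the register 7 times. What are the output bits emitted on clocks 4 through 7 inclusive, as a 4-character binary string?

0110

reg_0 = 0xB2
clock 1: out=0, reg = 0xD9
clock 2: out=1, reg = 0x6C
clock 3: out=0, reg = 0x36
clock 4: out=0, reg = 0x1B
clock 5: out=1, reg = 0x8D
clock 6: out=1, reg = 0x46
clock 7: out=0, reg = 0x23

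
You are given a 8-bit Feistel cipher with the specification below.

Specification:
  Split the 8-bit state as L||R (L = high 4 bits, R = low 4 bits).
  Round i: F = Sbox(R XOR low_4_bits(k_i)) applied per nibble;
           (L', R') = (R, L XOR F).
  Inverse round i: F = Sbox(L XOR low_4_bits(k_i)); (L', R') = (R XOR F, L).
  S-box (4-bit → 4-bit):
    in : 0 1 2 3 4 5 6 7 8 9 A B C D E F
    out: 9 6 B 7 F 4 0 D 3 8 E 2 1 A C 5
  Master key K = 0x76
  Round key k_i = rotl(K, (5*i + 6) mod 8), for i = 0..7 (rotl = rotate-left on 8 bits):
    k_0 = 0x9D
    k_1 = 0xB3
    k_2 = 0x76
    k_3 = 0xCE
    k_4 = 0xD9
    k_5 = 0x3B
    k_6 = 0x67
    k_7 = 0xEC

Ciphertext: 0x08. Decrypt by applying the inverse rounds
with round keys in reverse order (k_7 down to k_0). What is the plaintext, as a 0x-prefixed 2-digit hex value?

0xA0

s_0 = ciphertext = 0x08
s_1 = InvRound(s_0, k_7) = 0x90
s_2 = InvRound(s_1, k_6) = 0xC9
s_3 = InvRound(s_2, k_5) = 0x4C
s_4 = InvRound(s_3, k_4) = 0x64
s_5 = InvRound(s_4, k_3) = 0x76
s_6 = InvRound(s_5, k_2) = 0x07
s_7 = InvRound(s_6, k_1) = 0x00
s_8 = InvRound(s_7, k_0) = 0xA0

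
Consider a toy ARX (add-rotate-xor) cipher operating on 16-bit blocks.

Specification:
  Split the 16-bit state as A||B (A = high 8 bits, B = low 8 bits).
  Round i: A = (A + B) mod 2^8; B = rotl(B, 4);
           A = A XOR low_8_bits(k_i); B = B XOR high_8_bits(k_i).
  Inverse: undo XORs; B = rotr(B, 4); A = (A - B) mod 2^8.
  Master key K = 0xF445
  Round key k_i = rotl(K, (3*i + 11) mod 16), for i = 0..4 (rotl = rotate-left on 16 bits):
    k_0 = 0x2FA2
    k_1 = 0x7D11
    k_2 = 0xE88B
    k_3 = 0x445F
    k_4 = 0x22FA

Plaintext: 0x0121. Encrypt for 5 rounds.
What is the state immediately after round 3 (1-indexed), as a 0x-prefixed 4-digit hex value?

s_0 = plaintext = 0x0121
s_1 = Round(s_0, k_0) = 0x803D
s_2 = Round(s_1, k_1) = 0xACAE
s_3 = Round(s_2, k_2) = 0xD102
s_4 = Round(s_3, k_3) = 0x8C64
s_5 = Round(s_4, k_4) = 0x0A64

0xD102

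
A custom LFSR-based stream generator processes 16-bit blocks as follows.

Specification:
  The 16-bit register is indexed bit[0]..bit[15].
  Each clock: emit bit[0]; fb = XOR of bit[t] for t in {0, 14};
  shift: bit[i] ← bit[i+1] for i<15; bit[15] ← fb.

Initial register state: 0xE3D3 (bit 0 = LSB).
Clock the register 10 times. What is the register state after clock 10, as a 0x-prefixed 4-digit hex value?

reg_0 = 0xE3D3
clock 1: out=1, reg = 0x71E9
clock 2: out=1, reg = 0x38F4
clock 3: out=0, reg = 0x1C7A
clock 4: out=0, reg = 0x0E3D
clock 5: out=1, reg = 0x871E
clock 6: out=0, reg = 0x438F
clock 7: out=1, reg = 0x21C7
clock 8: out=1, reg = 0x90E3
clock 9: out=1, reg = 0xC871
clock 10: out=1, reg = 0x6438

0x6438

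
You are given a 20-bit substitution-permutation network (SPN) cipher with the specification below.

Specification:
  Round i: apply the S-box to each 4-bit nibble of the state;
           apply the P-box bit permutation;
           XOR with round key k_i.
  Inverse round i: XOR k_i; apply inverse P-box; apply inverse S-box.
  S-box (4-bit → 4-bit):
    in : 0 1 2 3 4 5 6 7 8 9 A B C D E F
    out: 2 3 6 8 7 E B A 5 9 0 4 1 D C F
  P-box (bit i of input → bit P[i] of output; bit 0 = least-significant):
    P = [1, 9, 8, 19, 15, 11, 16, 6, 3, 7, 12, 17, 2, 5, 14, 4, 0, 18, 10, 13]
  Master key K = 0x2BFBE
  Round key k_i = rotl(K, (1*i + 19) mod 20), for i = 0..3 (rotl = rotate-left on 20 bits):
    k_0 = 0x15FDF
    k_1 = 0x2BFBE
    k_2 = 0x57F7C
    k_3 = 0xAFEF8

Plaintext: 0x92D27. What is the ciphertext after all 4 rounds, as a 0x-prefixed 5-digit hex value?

0xD1F5D

s_0 = plaintext = 0x92D27
s_1 = Round(s_0, k_0) = 0xA25F6
s_2 = Round(s_1, k_1) = 0x9655C
s_3 = Round(s_2, k_2) = 0x6478B
s_4 = Round(s_3, k_3) = 0xD1F5D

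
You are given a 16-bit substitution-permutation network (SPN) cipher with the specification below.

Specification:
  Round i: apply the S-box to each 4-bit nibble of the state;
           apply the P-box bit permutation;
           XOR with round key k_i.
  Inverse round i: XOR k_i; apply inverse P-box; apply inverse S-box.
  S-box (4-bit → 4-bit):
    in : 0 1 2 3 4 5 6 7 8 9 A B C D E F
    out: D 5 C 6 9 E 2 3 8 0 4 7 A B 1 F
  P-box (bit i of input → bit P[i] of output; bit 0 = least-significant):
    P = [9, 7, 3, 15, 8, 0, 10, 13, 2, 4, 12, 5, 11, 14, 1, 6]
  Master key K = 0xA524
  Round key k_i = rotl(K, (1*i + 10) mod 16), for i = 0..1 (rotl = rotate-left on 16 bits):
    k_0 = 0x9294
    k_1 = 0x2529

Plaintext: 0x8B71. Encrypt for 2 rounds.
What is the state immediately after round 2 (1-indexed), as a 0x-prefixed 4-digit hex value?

0x156C

s_0 = plaintext = 0x8B71
s_1 = Round(s_0, k_0) = 0x81C9
s_2 = Round(s_1, k_1) = 0x156C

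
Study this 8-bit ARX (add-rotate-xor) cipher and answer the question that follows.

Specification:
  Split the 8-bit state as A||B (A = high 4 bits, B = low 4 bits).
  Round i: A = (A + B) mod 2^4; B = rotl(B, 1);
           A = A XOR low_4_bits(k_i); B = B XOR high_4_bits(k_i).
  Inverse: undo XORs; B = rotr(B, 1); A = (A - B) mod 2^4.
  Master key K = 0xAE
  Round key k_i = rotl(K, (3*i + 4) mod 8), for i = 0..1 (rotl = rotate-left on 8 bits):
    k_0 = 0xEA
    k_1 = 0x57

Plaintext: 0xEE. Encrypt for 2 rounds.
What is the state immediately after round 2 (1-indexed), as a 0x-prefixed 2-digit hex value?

0xE3

s_0 = plaintext = 0xEE
s_1 = Round(s_0, k_0) = 0x63
s_2 = Round(s_1, k_1) = 0xE3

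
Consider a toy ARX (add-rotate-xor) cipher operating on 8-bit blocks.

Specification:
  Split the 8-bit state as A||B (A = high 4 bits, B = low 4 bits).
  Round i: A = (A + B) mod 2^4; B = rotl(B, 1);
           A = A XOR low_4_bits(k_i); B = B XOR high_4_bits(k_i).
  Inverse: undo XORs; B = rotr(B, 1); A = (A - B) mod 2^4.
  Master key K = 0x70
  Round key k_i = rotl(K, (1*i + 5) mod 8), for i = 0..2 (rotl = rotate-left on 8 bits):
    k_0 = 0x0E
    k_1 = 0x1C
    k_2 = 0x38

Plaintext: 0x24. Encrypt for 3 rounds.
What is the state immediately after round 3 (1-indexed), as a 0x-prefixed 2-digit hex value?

s_0 = plaintext = 0x24
s_1 = Round(s_0, k_0) = 0x88
s_2 = Round(s_1, k_1) = 0xC0
s_3 = Round(s_2, k_2) = 0x43

0x43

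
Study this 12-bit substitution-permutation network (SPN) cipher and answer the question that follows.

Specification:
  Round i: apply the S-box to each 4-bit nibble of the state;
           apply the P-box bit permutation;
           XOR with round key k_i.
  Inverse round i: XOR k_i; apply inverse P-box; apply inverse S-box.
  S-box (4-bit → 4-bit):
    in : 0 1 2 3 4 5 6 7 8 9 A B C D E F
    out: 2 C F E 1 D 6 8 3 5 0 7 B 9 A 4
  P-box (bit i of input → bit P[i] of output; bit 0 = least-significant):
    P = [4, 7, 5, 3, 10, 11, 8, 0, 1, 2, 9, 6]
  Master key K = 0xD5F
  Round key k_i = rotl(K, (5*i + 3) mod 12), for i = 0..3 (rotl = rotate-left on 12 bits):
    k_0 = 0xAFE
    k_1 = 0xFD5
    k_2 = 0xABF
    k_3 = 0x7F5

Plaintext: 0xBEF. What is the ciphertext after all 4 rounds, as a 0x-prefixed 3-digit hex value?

0xE60

s_0 = plaintext = 0xBEF
s_1 = Round(s_0, k_0) = 0x0D9
s_2 = Round(s_1, k_1) = 0xBE0
s_3 = Round(s_2, k_2) = 0x038
s_4 = Round(s_3, k_3) = 0xE60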